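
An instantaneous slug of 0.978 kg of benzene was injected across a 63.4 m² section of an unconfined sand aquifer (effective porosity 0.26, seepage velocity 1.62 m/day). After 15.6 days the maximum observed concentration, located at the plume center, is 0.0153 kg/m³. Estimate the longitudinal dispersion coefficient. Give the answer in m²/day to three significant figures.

At the plume center C_max = M/(n_e·A·√(4πDt)), so D = M²/(4πt·(n_e·A·C_max)²).
n_e·A·C_max = 0.26 × 63.4 × 0.0153 = 0.2522 kg/m.
D = 0.978²/(4π × 15.6 × 0.2522²) = 0.0767 m²/day.

0.0767 m²/day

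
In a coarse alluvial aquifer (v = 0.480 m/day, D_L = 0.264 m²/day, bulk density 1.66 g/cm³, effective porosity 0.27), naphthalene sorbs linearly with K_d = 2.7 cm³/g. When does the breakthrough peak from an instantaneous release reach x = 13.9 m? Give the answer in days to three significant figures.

490 days

Retardation factor R = 1 + ρ_b·K_d/n = 1 + 1.66 × 2.7/0.27 = 17.60.
Sorption retards both mechanisms: v_R = v/R = 0.02727 m/day, D_R = D/R = 0.01500 m²/day.
Peak time from v_R²t² + 2D_R t − x² = 0: t = (√(D_R² + v_R²x²) − D_R)/v_R².
√(D_R² + v_R²x²) = √(0.01500² + 0.02727² × 13.9²) = 0.3793; v_R² = 0.0007437.
t = (0.3793 − 0.01500)/0.0007437 = 490 days.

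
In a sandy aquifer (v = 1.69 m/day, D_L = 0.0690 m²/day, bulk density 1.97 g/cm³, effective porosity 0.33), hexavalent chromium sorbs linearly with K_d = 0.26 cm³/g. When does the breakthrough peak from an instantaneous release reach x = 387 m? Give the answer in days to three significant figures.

Retardation factor R = 1 + ρ_b·K_d/n = 1 + 1.97 × 0.26/0.33 = 2.552.
Sorption retards both mechanisms: v_R = v/R = 0.6622 m/day, D_R = D/R = 0.02704 m²/day.
Peak time from v_R²t² + 2D_R t − x² = 0: t = (√(D_R² + v_R²x²) − D_R)/v_R².
√(D_R² + v_R²x²) = √(0.02704² + 0.6622² × 387²) = 256.3; v_R² = 0.4385.
t = (256.3 − 0.02704)/0.4385 = 584 days.

584 days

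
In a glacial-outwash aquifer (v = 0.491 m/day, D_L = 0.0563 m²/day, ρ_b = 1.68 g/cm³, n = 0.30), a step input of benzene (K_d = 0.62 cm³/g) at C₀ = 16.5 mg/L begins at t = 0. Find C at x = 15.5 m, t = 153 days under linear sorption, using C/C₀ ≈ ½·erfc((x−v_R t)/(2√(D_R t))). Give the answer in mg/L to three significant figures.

Retardation factor R = 1 + ρ_b·K_d/n = 1 + 1.68 × 0.62/0.30 = 4.472.
Sorption retards both mechanisms: v_R = v/R = 0.1098 m/day, D_R = D/R = 0.01259 m²/day.
v_R·t = 0.1098 × 153 = 16.7994 m; 2√(D_R t) = 2.776 m; argument = (15.5 − 16.7994)/2.776 = -0.4681.
C = C₀ × ½·erfc(-0.4681) = 16.5 × 0.7460 = 12.3 mg/L.

12.3 mg/L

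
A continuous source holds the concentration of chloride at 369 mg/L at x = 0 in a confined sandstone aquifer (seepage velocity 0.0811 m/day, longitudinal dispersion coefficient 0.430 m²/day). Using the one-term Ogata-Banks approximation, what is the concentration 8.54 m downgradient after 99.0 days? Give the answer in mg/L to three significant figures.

For a continuous step input, C/C₀ ≈ ½·erfc((x−vt)/(2√(Dt))).
vt = 0.0811 × 99.0 = 8.0289 m and 2√(Dt) = 2√(0.430 × 99.0) = 13.05 m.
Argument (x−vt)/(2√(Dt)) = (8.54 − 8.0289)/13.05 = 0.03916; ½·erfc(0.03916) = 0.4779.
C = 369 × 0.4779 = 176 mg/L.

176 mg/L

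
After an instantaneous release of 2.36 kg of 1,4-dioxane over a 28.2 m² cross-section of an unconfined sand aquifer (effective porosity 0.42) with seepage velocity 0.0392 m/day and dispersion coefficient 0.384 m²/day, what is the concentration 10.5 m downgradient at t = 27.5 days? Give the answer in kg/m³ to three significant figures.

For an instantaneous plane source, C(x,t) = M/(n_e·A·√(4πDt)) · exp(−(x−vt)²/(4Dt)), with n_e·A the pore (flow) area.
Plume center vt = 0.0392 × 27.5 = 1.078 m, so the well at 10.5 m is 9.422 m downgradient of the peak.
√(4πDt) = 11.52 m, giving peak height M/(n_e·A·√(4πDt)) = 2.36/(0.42 × 28.2 × 11.52) = 0.01730 kg/m³.
(x−vt)²/(4Dt) = (9.422)²/(4 × 0.384 × 27.5) = 2.102; exp(−2.102) = 0.1222.
C = 0.01730 × 0.1222 = 0.00211 kg/m³.

0.00211 kg/m³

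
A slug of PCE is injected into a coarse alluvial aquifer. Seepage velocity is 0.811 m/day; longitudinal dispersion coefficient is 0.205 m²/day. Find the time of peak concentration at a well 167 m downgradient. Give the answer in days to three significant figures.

206 days

For the 1D instantaneous-source solution, setting ∂C/∂t = 0 at fixed x gives v²t² + 2Dt − x² = 0, so t = (√(D² + v²x²) − D)/v².
√(D² + v²x²) = √(0.205² + 0.811² × 167²) = 135.4; v² = 0.657721.
t = (135.4 − 0.205)/0.657721 = 206 days (vs. the pure-advection estimate x/v = 206 d).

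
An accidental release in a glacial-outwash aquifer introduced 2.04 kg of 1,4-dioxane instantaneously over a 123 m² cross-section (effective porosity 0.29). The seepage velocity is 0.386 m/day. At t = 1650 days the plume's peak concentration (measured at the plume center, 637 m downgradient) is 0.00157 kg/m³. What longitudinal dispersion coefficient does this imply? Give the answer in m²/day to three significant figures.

At the plume center C_max = M/(n_e·A·√(4πDt)), so D = M²/(4πt·(n_e·A·C_max)²).
n_e·A·C_max = 0.29 × 123 × 0.00157 = 0.05600 kg/m.
D = 2.04²/(4π × 1650 × 0.05600²) = 0.0640 m²/day.

0.0640 m²/day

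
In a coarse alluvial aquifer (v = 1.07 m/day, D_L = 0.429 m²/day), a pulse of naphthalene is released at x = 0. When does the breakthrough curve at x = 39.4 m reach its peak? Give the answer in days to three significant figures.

For the 1D instantaneous-source solution, setting ∂C/∂t = 0 at fixed x gives v²t² + 2Dt − x² = 0, so t = (√(D² + v²x²) − D)/v².
√(D² + v²x²) = √(0.429² + 1.07² × 39.4²) = 42.16; v² = 1.1449.
t = (42.16 − 0.429)/1.1449 = 36.4 days (vs. the pure-advection estimate x/v = 36.8 d).

36.4 days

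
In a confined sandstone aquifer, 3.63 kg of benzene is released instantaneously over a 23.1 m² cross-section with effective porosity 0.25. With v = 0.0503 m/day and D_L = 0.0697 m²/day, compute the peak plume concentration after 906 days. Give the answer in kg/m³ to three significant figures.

0.0223 kg/m³

The peak of an instantaneous 1D plume sits at x = vt; there the Gaussian factor is 1 and C_max = M/(n_e·A·√(4πDt)), where n_e·A is the pore area the mass is dissolved in.
√(4πDt) = √(4π × 0.0697 × 906) = 28.17 m, so C_max = 3.63/(0.25 × 23.1 × 28.17) = 0.0223 kg/m³.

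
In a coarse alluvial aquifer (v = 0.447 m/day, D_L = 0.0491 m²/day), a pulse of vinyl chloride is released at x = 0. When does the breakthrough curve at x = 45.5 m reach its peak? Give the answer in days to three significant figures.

102 days

For the 1D instantaneous-source solution, setting ∂C/∂t = 0 at fixed x gives v²t² + 2Dt − x² = 0, so t = (√(D² + v²x²) − D)/v².
√(D² + v²x²) = √(0.0491² + 0.447² × 45.5²) = 20.34; v² = 0.199809.
t = (20.34 − 0.0491)/0.199809 = 102 days (vs. the pure-advection estimate x/v = 102 d).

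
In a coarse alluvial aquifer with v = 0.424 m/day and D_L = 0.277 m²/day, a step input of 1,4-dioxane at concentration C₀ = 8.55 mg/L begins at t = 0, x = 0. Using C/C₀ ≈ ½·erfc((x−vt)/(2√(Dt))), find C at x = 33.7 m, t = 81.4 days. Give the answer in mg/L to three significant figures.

For a continuous step input, C/C₀ ≈ ½·erfc((x−vt)/(2√(Dt))).
vt = 0.424 × 81.4 = 34.5136 m and 2√(Dt) = 2√(0.277 × 81.4) = 9.497 m.
Argument (x−vt)/(2√(Dt)) = (33.7 − 34.5136)/9.497 = -0.08567; ½·erfc(-0.08567) = 0.5482.
C = 8.55 × 0.5482 = 4.69 mg/L.

4.69 mg/L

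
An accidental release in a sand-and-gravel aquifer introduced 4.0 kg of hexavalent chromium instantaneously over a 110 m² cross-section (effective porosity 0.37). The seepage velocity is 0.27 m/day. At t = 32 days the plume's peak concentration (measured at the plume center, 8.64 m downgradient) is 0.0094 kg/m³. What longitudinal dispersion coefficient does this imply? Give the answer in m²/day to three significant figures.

At the plume center C_max = M/(n_e·A·√(4πDt)), so D = M²/(4πt·(n_e·A·C_max)²).
n_e·A·C_max = 0.37 × 110 × 0.0094 = 0.3826 kg/m.
D = 4.0²/(4π × 32 × 0.3826²) = 0.272 m²/day.

0.272 m²/day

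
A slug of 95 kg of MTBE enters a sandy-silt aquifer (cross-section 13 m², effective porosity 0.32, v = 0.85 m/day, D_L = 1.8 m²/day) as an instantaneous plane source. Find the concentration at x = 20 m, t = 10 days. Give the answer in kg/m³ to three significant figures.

For an instantaneous plane source, C(x,t) = M/(n_e·A·√(4πDt)) · exp(−(x−vt)²/(4Dt)), with n_e·A the pore (flow) area.
Plume center vt = 0.85 × 10 = 8.5 m, so the well at 20 m is 11.5 m downgradient of the peak.
√(4πDt) = 15.04 m, giving peak height M/(n_e·A·√(4πDt)) = 95/(0.32 × 13 × 15.04) = 1.518 kg/m³.
(x−vt)²/(4Dt) = (11.5)²/(4 × 1.8 × 10) = 1.837; exp(−1.837) = 0.1593.
C = 1.518 × 0.1593 = 0.242 kg/m³.

0.242 kg/m³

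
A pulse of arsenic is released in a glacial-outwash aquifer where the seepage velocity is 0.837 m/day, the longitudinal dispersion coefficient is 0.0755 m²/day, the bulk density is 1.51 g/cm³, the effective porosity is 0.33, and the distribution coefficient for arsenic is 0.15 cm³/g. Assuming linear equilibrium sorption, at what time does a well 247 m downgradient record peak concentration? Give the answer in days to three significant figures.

497 days

Retardation factor R = 1 + ρ_b·K_d/n = 1 + 1.51 × 0.15/0.33 = 1.686.
Sorption retards both mechanisms: v_R = v/R = 0.4964 m/day, D_R = D/R = 0.04478 m²/day.
Peak time from v_R²t² + 2D_R t − x² = 0: t = (√(D_R² + v_R²x²) − D_R)/v_R².
√(D_R² + v_R²x²) = √(0.04478² + 0.4964² × 247²) = 122.6; v_R² = 0.2464.
t = (122.6 − 0.04478)/0.2464 = 497 days.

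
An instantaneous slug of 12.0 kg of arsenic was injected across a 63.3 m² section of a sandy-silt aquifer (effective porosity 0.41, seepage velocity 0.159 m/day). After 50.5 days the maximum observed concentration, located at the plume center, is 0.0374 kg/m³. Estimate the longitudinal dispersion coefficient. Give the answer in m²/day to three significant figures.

At the plume center C_max = M/(n_e·A·√(4πDt)), so D = M²/(4πt·(n_e·A·C_max)²).
n_e·A·C_max = 0.41 × 63.3 × 0.0374 = 0.9706 kg/m.
D = 12.0²/(4π × 50.5 × 0.9706²) = 0.241 m²/day.

0.241 m²/day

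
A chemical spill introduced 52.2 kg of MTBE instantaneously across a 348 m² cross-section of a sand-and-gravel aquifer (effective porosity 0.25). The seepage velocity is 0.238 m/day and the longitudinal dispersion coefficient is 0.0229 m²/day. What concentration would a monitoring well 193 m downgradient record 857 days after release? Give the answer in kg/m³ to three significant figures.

For an instantaneous plane source, C(x,t) = M/(n_e·A·√(4πDt)) · exp(−(x−vt)²/(4Dt)), with n_e·A the pore (flow) area.
Plume center vt = 0.238 × 857 = 203.966 m, so the well at 193 m is 10.966 m upgradient of the peak.
√(4πDt) = 15.70 m, giving peak height M/(n_e·A·√(4πDt)) = 52.2/(0.25 × 348 × 15.70) = 0.03822 kg/m³.
(x−vt)²/(4Dt) = (-10.966)²/(4 × 0.0229 × 857) = 1.532; exp(−1.532) = 0.2161.
C = 0.03822 × 0.2161 = 0.00826 kg/m³.

0.00826 kg/m³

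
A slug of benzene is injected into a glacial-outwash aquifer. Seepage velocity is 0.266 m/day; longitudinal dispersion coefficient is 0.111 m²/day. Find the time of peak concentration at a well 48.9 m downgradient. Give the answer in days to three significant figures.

For the 1D instantaneous-source solution, setting ∂C/∂t = 0 at fixed x gives v²t² + 2Dt − x² = 0, so t = (√(D² + v²x²) − D)/v².
√(D² + v²x²) = √(0.111² + 0.266² × 48.9²) = 13.01; v² = 0.070756.
t = (13.01 − 0.111)/0.070756 = 182 days (vs. the pure-advection estimate x/v = 184 d).

182 days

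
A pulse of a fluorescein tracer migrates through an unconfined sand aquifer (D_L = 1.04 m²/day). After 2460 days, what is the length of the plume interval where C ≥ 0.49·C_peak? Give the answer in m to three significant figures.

171 m

The plume is Gaussian with σ = √(2Dt) = √(2 × 1.04 × 2460) = 71.53 m.
C/C_peak = exp(−Δx²/(2σ²)) = 0.49 ⇒ Δx = σ·√(−2 ln 0.49) = 71.53 × 1.194 = 85.41 m.
Width = 2Δx = 171 m.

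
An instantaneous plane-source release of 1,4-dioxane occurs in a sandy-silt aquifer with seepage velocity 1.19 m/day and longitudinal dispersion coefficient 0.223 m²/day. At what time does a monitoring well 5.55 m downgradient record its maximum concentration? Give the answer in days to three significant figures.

4.51 days

For the 1D instantaneous-source solution, setting ∂C/∂t = 0 at fixed x gives v²t² + 2Dt − x² = 0, so t = (√(D² + v²x²) − D)/v².
√(D² + v²x²) = √(0.223² + 1.19² × 5.55²) = 6.608; v² = 1.4161.
t = (6.608 − 0.223)/1.4161 = 4.51 days (vs. the pure-advection estimate x/v = 4.66 d).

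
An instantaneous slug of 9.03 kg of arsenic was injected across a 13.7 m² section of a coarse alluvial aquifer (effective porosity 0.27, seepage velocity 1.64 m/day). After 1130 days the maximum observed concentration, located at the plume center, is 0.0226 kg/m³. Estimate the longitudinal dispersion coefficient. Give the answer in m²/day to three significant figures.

0.822 m²/day

At the plume center C_max = M/(n_e·A·√(4πDt)), so D = M²/(4πt·(n_e·A·C_max)²).
n_e·A·C_max = 0.27 × 13.7 × 0.0226 = 0.08360 kg/m.
D = 9.03²/(4π × 1130 × 0.08360²) = 0.822 m²/day.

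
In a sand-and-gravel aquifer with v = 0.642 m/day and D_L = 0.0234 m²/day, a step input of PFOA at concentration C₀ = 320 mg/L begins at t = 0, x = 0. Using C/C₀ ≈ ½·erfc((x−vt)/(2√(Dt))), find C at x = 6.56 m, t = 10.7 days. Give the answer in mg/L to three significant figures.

For a continuous step input, C/C₀ ≈ ½·erfc((x−vt)/(2√(Dt))).
vt = 0.642 × 10.7 = 6.8694 m and 2√(Dt) = 2√(0.0234 × 10.7) = 1.001 m.
Argument (x−vt)/(2√(Dt)) = (6.56 − 6.8694)/1.001 = -0.3091; ½·erfc(-0.3091) = 0.6690.
C = 320 × 0.6690 = 214 mg/L.

214 mg/L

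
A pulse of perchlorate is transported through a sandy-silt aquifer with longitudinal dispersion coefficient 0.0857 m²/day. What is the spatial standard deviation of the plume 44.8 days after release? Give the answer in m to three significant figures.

Dispersive spreading gives a Gaussian with σ² = 2Dt; advection only shifts the center.
σ = √(2 × 0.0857 × 44.8) = 2.77 m.

2.77 m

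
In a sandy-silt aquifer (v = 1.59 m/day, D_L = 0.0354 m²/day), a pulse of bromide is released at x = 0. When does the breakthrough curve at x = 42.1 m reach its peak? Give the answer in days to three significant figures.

26.5 days

For the 1D instantaneous-source solution, setting ∂C/∂t = 0 at fixed x gives v²t² + 2Dt − x² = 0, so t = (√(D² + v²x²) − D)/v².
√(D² + v²x²) = √(0.0354² + 1.59² × 42.1²) = 66.94; v² = 2.5281.
t = (66.94 − 0.0354)/2.5281 = 26.5 days (vs. the pure-advection estimate x/v = 26.5 d).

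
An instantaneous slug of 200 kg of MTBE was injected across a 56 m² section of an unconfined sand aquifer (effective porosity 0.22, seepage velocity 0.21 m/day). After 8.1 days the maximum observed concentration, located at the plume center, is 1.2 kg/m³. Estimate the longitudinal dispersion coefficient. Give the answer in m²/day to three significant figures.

At the plume center C_max = M/(n_e·A·√(4πDt)), so D = M²/(4πt·(n_e·A·C_max)²).
n_e·A·C_max = 0.22 × 56 × 1.2 = 14.78 kg/m.
D = 200²/(4π × 8.1 × 14.78²) = 1.80 m²/day.

1.80 m²/day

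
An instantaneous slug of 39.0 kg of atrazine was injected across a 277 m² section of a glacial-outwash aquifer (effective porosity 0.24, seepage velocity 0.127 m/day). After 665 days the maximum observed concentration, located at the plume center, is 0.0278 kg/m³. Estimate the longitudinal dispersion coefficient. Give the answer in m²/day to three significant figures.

At the plume center C_max = M/(n_e·A·√(4πDt)), so D = M²/(4πt·(n_e·A·C_max)²).
n_e·A·C_max = 0.24 × 277 × 0.0278 = 1.848 kg/m.
D = 39.0²/(4π × 665 × 1.848²) = 0.0533 m²/day.

0.0533 m²/day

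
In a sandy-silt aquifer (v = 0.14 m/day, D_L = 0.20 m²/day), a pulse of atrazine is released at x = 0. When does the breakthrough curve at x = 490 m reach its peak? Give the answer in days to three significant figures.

For the 1D instantaneous-source solution, setting ∂C/∂t = 0 at fixed x gives v²t² + 2Dt − x² = 0, so t = (√(D² + v²x²) − D)/v².
√(D² + v²x²) = √(0.20² + 0.14² × 490²) = 68.60; v² = 0.0196.
t = (68.60 − 0.20)/0.0196 = 3490 days (vs. the pure-advection estimate x/v = 3500 d).

3490 days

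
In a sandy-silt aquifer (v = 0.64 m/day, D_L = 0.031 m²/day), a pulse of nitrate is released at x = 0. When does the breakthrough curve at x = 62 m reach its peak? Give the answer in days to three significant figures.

96.8 days

For the 1D instantaneous-source solution, setting ∂C/∂t = 0 at fixed x gives v²t² + 2Dt − x² = 0, so t = (√(D² + v²x²) − D)/v².
√(D² + v²x²) = √(0.031² + 0.64² × 62²) = 39.68; v² = 0.4096.
t = (39.68 − 0.031)/0.4096 = 96.8 days (vs. the pure-advection estimate x/v = 96.9 d).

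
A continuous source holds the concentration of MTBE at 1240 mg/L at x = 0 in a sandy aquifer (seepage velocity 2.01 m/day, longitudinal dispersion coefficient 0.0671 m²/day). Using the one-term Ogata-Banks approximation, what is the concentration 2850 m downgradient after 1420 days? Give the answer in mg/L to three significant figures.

768 mg/L

For a continuous step input, C/C₀ ≈ ½·erfc((x−vt)/(2√(Dt))).
vt = 2.01 × 1420 = 2854.2 m and 2√(Dt) = 2√(0.0671 × 1420) = 19.52 m.
Argument (x−vt)/(2√(Dt)) = (2850 − 2854.2)/19.52 = -0.2152; ½·erfc(-0.2152) = 0.6196.
C = 1240 × 0.6196 = 768 mg/L.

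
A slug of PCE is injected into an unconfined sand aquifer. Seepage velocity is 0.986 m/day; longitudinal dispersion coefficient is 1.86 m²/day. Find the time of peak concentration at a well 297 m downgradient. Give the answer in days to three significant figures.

For the 1D instantaneous-source solution, setting ∂C/∂t = 0 at fixed x gives v²t² + 2Dt − x² = 0, so t = (√(D² + v²x²) − D)/v².
√(D² + v²x²) = √(1.86² + 0.986² × 297²) = 292.8; v² = 0.972196.
t = (292.8 − 1.86)/0.972196 = 299 days (vs. the pure-advection estimate x/v = 301 d).

299 days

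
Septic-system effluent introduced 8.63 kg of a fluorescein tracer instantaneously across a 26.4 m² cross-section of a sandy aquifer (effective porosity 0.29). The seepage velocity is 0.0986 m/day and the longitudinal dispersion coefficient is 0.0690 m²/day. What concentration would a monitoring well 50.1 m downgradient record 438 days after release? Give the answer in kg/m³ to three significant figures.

For an instantaneous plane source, C(x,t) = M/(n_e·A·√(4πDt)) · exp(−(x−vt)²/(4Dt)), with n_e·A the pore (flow) area.
Plume center vt = 0.0986 × 438 = 43.1868 m, so the well at 50.1 m is 6.9132 m downgradient of the peak.
√(4πDt) = 19.49 m, giving peak height M/(n_e·A·√(4πDt)) = 8.63/(0.29 × 26.4 × 19.49) = 0.05784 kg/m³.
(x−vt)²/(4Dt) = (6.9132)²/(4 × 0.0690 × 438) = 0.3953; exp(−0.3953) = 0.6735.
C = 0.05784 × 0.6735 = 0.0390 kg/m³.

0.0390 kg/m³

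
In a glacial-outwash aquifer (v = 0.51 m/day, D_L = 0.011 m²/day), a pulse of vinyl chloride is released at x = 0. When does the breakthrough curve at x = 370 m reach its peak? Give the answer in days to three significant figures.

For the 1D instantaneous-source solution, setting ∂C/∂t = 0 at fixed x gives v²t² + 2Dt − x² = 0, so t = (√(D² + v²x²) − D)/v².
√(D² + v²x²) = √(0.011² + 0.51² × 370²) = 188.7; v² = 0.2601.
t = (188.7 − 0.011)/0.2601 = 725 days (vs. the pure-advection estimate x/v = 725 d).

725 days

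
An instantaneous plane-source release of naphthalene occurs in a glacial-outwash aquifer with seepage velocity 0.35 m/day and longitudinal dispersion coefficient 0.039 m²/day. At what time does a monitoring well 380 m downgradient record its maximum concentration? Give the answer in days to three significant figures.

1090 days

For the 1D instantaneous-source solution, setting ∂C/∂t = 0 at fixed x gives v²t² + 2Dt − x² = 0, so t = (√(D² + v²x²) − D)/v².
√(D² + v²x²) = √(0.039² + 0.35² × 380²) = 133.0; v² = 0.1225.
t = (133.0 − 0.039)/0.1225 = 1090 days (vs. the pure-advection estimate x/v = 1090 d).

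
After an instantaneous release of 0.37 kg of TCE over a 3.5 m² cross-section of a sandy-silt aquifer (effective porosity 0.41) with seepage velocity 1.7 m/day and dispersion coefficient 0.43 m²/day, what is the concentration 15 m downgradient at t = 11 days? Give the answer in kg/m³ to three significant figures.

0.0162 kg/m³

For an instantaneous plane source, C(x,t) = M/(n_e·A·√(4πDt)) · exp(−(x−vt)²/(4Dt)), with n_e·A the pore (flow) area.
Plume center vt = 1.7 × 11 = 18.7 m, so the well at 15 m is 3.7 m upgradient of the peak.
√(4πDt) = 7.710 m, giving peak height M/(n_e·A·√(4πDt)) = 0.37/(0.41 × 3.5 × 7.710) = 0.03344 kg/m³.
(x−vt)²/(4Dt) = (-3.7)²/(4 × 0.43 × 11) = 0.7236; exp(−0.7236) = 0.4850.
C = 0.03344 × 0.4850 = 0.0162 kg/m³.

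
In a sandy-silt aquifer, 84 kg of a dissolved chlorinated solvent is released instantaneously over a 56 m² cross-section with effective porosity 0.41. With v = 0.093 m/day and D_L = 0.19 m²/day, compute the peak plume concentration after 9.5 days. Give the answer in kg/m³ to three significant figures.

0.768 kg/m³

The peak of an instantaneous 1D plume sits at x = vt; there the Gaussian factor is 1 and C_max = M/(n_e·A·√(4πDt)), where n_e·A is the pore area the mass is dissolved in.
√(4πDt) = √(4π × 0.19 × 9.5) = 4.763 m, so C_max = 84/(0.41 × 56 × 4.763) = 0.768 kg/m³.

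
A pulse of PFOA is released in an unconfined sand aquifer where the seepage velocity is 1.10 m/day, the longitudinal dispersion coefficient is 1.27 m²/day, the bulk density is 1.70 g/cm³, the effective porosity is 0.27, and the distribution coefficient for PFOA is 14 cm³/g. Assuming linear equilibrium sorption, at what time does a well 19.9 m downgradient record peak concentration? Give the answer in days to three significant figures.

Retardation factor R = 1 + ρ_b·K_d/n = 1 + 1.70 × 14/0.27 = 89.15.
Sorption retards both mechanisms: v_R = v/R = 0.01234 m/day, D_R = D/R = 0.01425 m²/day.
Peak time from v_R²t² + 2D_R t − x² = 0: t = (√(D_R² + v_R²x²) − D_R)/v_R².
√(D_R² + v_R²x²) = √(0.01425² + 0.01234² × 19.9²) = 0.2460; v_R² = 0.0001523.
t = (0.2460 − 0.01425)/0.0001523 = 1520 days.

1520 days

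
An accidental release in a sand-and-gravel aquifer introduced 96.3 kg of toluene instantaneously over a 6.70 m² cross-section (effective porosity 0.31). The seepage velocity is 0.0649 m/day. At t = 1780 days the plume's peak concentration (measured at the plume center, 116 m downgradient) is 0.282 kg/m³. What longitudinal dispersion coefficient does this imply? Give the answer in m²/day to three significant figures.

1.21 m²/day

At the plume center C_max = M/(n_e·A·√(4πDt)), so D = M²/(4πt·(n_e·A·C_max)²).
n_e·A·C_max = 0.31 × 6.70 × 0.282 = 0.5857 kg/m.
D = 96.3²/(4π × 1780 × 0.5857²) = 1.21 m²/day.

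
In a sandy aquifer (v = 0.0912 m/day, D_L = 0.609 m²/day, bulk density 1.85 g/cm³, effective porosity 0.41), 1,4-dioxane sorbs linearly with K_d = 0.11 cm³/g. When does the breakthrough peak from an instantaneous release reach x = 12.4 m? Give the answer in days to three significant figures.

Retardation factor R = 1 + ρ_b·K_d/n = 1 + 1.85 × 0.11/0.41 = 1.496.
Sorption retards both mechanisms: v_R = v/R = 0.06096 m/day, D_R = D/R = 0.4071 m²/day.
Peak time from v_R²t² + 2D_R t − x² = 0: t = (√(D_R² + v_R²x²) − D_R)/v_R².
√(D_R² + v_R²x²) = √(0.4071² + 0.06096² × 12.4²) = 0.8586; v_R² = 0.003716.
t = (0.8586 − 0.4071)/0.003716 = 122 days.

122 days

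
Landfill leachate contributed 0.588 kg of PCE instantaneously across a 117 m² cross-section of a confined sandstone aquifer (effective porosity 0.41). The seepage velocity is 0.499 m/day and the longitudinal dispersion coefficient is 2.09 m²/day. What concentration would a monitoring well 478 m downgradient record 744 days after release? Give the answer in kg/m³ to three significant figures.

For an instantaneous plane source, C(x,t) = M/(n_e·A·√(4πDt)) · exp(−(x−vt)²/(4Dt)), with n_e·A the pore (flow) area.
Plume center vt = 0.499 × 744 = 371.256 m, so the well at 478 m is 106.744 m downgradient of the peak.
√(4πDt) = 139.8 m, giving peak height M/(n_e·A·√(4πDt)) = 0.588/(0.41 × 117 × 139.8) = 8.768e-05 kg/m³.
(x−vt)²/(4Dt) = (106.744)²/(4 × 2.09 × 744) = 1.832; exp(−1.832) = 0.1601.
C = 8.768e-05 × 0.1601 = 1.40e-05 kg/m³.

1.40e-05 kg/m³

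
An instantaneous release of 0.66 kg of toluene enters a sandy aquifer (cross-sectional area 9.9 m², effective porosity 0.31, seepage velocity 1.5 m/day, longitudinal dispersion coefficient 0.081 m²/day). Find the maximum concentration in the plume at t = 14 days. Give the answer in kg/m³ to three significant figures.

0.0570 kg/m³

The peak of an instantaneous 1D plume sits at x = vt; there the Gaussian factor is 1 and C_max = M/(n_e·A·√(4πDt)), where n_e·A is the pore area the mass is dissolved in.
√(4πDt) = √(4π × 0.081 × 14) = 3.775 m, so C_max = 0.66/(0.31 × 9.9 × 3.775) = 0.0570 kg/m³.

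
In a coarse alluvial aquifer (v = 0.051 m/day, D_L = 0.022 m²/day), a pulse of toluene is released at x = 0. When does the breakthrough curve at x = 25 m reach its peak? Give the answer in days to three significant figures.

482 days

For the 1D instantaneous-source solution, setting ∂C/∂t = 0 at fixed x gives v²t² + 2Dt − x² = 0, so t = (√(D² + v²x²) − D)/v².
√(D² + v²x²) = √(0.022² + 0.051² × 25²) = 1.275; v² = 0.002601.
t = (1.275 − 0.022)/0.002601 = 482 days (vs. the pure-advection estimate x/v = 490 d).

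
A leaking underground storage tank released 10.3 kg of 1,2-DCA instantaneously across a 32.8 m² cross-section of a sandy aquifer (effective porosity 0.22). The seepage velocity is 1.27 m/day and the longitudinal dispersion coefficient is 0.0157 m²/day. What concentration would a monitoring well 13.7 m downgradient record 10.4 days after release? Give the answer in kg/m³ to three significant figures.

0.688 kg/m³

For an instantaneous plane source, C(x,t) = M/(n_e·A·√(4πDt)) · exp(−(x−vt)²/(4Dt)), with n_e·A the pore (flow) area.
Plume center vt = 1.27 × 10.4 = 13.208 m, so the well at 13.7 m is 0.492 m downgradient of the peak.
√(4πDt) = 1.432 m, giving peak height M/(n_e·A·√(4πDt)) = 10.3/(0.22 × 32.8 × 1.432) = 0.9968 kg/m³.
(x−vt)²/(4Dt) = (0.492)²/(4 × 0.0157 × 10.4) = 0.3706; exp(−0.3706) = 0.6903.
C = 0.9968 × 0.6903 = 0.688 kg/m³.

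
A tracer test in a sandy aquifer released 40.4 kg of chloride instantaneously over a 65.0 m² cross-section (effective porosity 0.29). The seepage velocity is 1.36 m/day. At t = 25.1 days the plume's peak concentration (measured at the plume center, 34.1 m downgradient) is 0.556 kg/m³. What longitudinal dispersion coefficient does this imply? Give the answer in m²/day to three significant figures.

0.0471 m²/day

At the plume center C_max = M/(n_e·A·√(4πDt)), so D = M²/(4πt·(n_e·A·C_max)²).
n_e·A·C_max = 0.29 × 65.0 × 0.556 = 10.48 kg/m.
D = 40.4²/(4π × 25.1 × 10.48²) = 0.0471 m²/day.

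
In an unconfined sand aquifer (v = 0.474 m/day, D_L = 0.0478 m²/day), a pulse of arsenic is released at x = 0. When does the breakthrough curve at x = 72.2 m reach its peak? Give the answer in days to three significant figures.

For the 1D instantaneous-source solution, setting ∂C/∂t = 0 at fixed x gives v²t² + 2Dt − x² = 0, so t = (√(D² + v²x²) − D)/v².
√(D² + v²x²) = √(0.0478² + 0.474² × 72.2²) = 34.22; v² = 0.224676.
t = (34.22 − 0.0478)/0.224676 = 152 days (vs. the pure-advection estimate x/v = 152 d).

152 days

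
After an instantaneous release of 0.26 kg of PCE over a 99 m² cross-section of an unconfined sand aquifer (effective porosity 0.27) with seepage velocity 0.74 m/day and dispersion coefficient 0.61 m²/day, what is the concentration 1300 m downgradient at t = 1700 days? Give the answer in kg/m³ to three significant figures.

For an instantaneous plane source, C(x,t) = M/(n_e·A·√(4πDt)) · exp(−(x−vt)²/(4Dt)), with n_e·A the pore (flow) area.
Plume center vt = 0.74 × 1700 = 1258 m, so the well at 1300 m is 42 m downgradient of the peak.
√(4πDt) = 114.2 m, giving peak height M/(n_e·A·√(4πDt)) = 0.26/(0.27 × 99 × 114.2) = 8.517e-05 kg/m³.
(x−vt)²/(4Dt) = (42)²/(4 × 0.61 × 1700) = 0.4253; exp(−0.4253) = 0.6536.
C = 8.517e-05 × 0.6536 = 5.57e-05 kg/m³.

5.57e-05 kg/m³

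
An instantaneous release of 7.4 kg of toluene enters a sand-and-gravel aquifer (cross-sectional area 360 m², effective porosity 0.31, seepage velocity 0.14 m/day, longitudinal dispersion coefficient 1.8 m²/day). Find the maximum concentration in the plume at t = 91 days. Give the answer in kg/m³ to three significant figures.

The peak of an instantaneous 1D plume sits at x = vt; there the Gaussian factor is 1 and C_max = M/(n_e·A·√(4πDt)), where n_e·A is the pore area the mass is dissolved in.
√(4πDt) = √(4π × 1.8 × 91) = 45.37 m, so C_max = 7.4/(0.31 × 360 × 45.37) = 0.00146 kg/m³.

0.00146 kg/m³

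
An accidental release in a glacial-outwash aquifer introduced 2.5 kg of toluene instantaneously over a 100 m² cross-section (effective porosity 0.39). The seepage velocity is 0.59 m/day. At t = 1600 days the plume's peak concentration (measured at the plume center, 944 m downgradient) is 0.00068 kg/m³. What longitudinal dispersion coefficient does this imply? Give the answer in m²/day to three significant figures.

0.442 m²/day

At the plume center C_max = M/(n_e·A·√(4πDt)), so D = M²/(4πt·(n_e·A·C_max)²).
n_e·A·C_max = 0.39 × 100 × 0.00068 = 0.02652 kg/m.
D = 2.5²/(4π × 1600 × 0.02652²) = 0.442 m²/day.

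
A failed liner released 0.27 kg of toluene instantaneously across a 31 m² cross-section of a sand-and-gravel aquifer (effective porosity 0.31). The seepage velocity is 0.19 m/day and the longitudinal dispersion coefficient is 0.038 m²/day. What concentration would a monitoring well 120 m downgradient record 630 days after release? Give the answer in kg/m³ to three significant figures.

For an instantaneous plane source, C(x,t) = M/(n_e·A·√(4πDt)) · exp(−(x−vt)²/(4Dt)), with n_e·A the pore (flow) area.
Plume center vt = 0.19 × 630 = 119.7 m, so the well at 120 m is 0.3 m downgradient of the peak.
√(4πDt) = 17.34 m, giving peak height M/(n_e·A·√(4πDt)) = 0.27/(0.31 × 31 × 17.34) = 0.001620 kg/m³.
(x−vt)²/(4Dt) = (0.3)²/(4 × 0.038 × 630) = 0.0009398; exp(−0.0009398) = 0.9991.
C = 0.001620 × 0.9991 = 0.00162 kg/m³.

0.00162 kg/m³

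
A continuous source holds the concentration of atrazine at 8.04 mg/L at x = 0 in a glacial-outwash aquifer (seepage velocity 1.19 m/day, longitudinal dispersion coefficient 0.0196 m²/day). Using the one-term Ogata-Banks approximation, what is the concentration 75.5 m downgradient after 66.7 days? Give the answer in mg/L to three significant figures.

For a continuous step input, C/C₀ ≈ ½·erfc((x−vt)/(2√(Dt))).
vt = 1.19 × 66.7 = 79.373 m and 2√(Dt) = 2√(0.0196 × 66.7) = 2.287 m.
Argument (x−vt)/(2√(Dt)) = (75.5 − 79.373)/2.287 = -1.693; ½·erfc(-1.693) = 0.9917.
C = 8.04 × 0.9917 = 7.97 mg/L.

7.97 mg/L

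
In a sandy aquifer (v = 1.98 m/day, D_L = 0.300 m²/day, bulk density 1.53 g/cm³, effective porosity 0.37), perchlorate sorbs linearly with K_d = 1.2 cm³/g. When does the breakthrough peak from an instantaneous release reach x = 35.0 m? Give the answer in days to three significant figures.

Retardation factor R = 1 + ρ_b·K_d/n = 1 + 1.53 × 1.2/0.37 = 5.962.
Sorption retards both mechanisms: v_R = v/R = 0.3321 m/day, D_R = D/R = 0.05032 m²/day.
Peak time from v_R²t² + 2D_R t − x² = 0: t = (√(D_R² + v_R²x²) − D_R)/v_R².
√(D_R² + v_R²x²) = √(0.05032² + 0.3321² × 35.0²) = 11.62; v_R² = 0.1103.
t = (11.62 − 0.05032)/0.1103 = 105 days.

105 days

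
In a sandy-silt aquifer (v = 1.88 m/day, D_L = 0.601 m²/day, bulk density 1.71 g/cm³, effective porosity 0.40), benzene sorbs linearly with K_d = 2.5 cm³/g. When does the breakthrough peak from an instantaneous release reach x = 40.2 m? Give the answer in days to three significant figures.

248 days

Retardation factor R = 1 + ρ_b·K_d/n = 1 + 1.71 × 2.5/0.40 = 11.69.
Sorption retards both mechanisms: v_R = v/R = 0.1608 m/day, D_R = D/R = 0.05141 m²/day.
Peak time from v_R²t² + 2D_R t − x² = 0: t = (√(D_R² + v_R²x²) − D_R)/v_R².
√(D_R² + v_R²x²) = √(0.05141² + 0.1608² × 40.2²) = 6.464; v_R² = 0.02586.
t = (6.464 − 0.05141)/0.02586 = 248 days.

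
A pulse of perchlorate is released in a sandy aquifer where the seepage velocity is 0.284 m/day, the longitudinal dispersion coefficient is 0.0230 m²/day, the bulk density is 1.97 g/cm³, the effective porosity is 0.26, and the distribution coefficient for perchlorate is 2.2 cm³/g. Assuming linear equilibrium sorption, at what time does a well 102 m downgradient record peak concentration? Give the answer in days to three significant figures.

Retardation factor R = 1 + ρ_b·K_d/n = 1 + 1.97 × 2.2/0.26 = 17.67.
Sorption retards both mechanisms: v_R = v/R = 0.01607 m/day, D_R = D/R = 0.001302 m²/day.
Peak time from v_R²t² + 2D_R t − x² = 0: t = (√(D_R² + v_R²x²) − D_R)/v_R².
√(D_R² + v_R²x²) = √(0.001302² + 0.01607² × 102²) = 1.639; v_R² = 0.0002582.
t = (1.639 − 0.001302)/0.0002582 = 6340 days.

6340 days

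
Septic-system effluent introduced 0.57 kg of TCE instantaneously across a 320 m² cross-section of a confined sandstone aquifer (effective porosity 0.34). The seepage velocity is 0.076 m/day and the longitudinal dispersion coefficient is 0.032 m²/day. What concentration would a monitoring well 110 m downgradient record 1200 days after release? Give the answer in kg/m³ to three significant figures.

2.39e-05 kg/m³

For an instantaneous plane source, C(x,t) = M/(n_e·A·√(4πDt)) · exp(−(x−vt)²/(4Dt)), with n_e·A the pore (flow) area.
Plume center vt = 0.076 × 1200 = 91.2 m, so the well at 110 m is 18.8 m downgradient of the peak.
√(4πDt) = 21.97 m, giving peak height M/(n_e·A·√(4πDt)) = 0.57/(0.34 × 320 × 21.97) = 0.0002385 kg/m³.
(x−vt)²/(4Dt) = (18.8)²/(4 × 0.032 × 1200) = 2.301; exp(−2.301) = 0.1002.
C = 0.0002385 × 0.1002 = 2.39e-05 kg/m³.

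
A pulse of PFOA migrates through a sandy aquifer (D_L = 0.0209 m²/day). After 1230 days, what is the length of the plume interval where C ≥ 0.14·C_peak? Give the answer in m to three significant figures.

28.4 m

The plume is Gaussian with σ = √(2Dt) = √(2 × 0.0209 × 1230) = 7.170 m.
C/C_peak = exp(−Δx²/(2σ²)) = 0.14 ⇒ Δx = σ·√(−2 ln 0.14) = 7.170 × 1.983 = 14.22 m.
Width = 2Δx = 28.4 m.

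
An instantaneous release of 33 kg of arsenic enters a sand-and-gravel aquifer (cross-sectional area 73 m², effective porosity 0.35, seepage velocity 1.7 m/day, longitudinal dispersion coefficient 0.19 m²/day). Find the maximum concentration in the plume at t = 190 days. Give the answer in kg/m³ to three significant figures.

0.0606 kg/m³

The peak of an instantaneous 1D plume sits at x = vt; there the Gaussian factor is 1 and C_max = M/(n_e·A·√(4πDt)), where n_e·A is the pore area the mass is dissolved in.
√(4πDt) = √(4π × 0.19 × 190) = 21.30 m, so C_max = 33/(0.35 × 73 × 21.30) = 0.0606 kg/m³.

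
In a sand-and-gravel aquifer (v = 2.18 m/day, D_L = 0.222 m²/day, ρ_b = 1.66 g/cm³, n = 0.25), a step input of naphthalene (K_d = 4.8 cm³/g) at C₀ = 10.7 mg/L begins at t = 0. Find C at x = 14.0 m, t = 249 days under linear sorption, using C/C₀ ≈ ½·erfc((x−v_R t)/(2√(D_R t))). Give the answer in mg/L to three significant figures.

Retardation factor R = 1 + ρ_b·K_d/n = 1 + 1.66 × 4.8/0.25 = 32.87.
Sorption retards both mechanisms: v_R = v/R = 0.06632 m/day, D_R = D/R = 0.006754 m²/day.
v_R·t = 0.06632 × 249 = 16.51368 m; 2√(D_R t) = 2.594 m; argument = (14.0 − 16.51368)/2.594 = -0.9690.
C = C₀ × ½·erfc(-0.9690) = 10.7 × 0.9147 = 9.79 mg/L.

9.79 mg/L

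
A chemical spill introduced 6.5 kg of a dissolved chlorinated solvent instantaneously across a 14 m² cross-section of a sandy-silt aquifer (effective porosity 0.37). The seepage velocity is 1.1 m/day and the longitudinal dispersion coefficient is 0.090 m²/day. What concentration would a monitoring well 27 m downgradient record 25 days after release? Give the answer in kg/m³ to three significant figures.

0.230 kg/m³

For an instantaneous plane source, C(x,t) = M/(n_e·A·√(4πDt)) · exp(−(x−vt)²/(4Dt)), with n_e·A the pore (flow) area.
Plume center vt = 1.1 × 25 = 27.5 m, so the well at 27 m is 0.5 m upgradient of the peak.
√(4πDt) = 5.317 m, giving peak height M/(n_e·A·√(4πDt)) = 6.5/(0.37 × 14 × 5.317) = 0.2360 kg/m³.
(x−vt)²/(4Dt) = (-0.5)²/(4 × 0.090 × 25) = 0.02778; exp(−0.02778) = 0.9726.
C = 0.2360 × 0.9726 = 0.230 kg/m³.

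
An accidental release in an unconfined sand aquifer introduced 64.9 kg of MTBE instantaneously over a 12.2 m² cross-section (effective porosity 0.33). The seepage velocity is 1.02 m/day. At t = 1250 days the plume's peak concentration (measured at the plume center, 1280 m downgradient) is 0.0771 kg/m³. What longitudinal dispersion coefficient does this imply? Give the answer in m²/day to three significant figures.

At the plume center C_max = M/(n_e·A·√(4πDt)), so D = M²/(4πt·(n_e·A·C_max)²).
n_e·A·C_max = 0.33 × 12.2 × 0.0771 = 0.3104 kg/m.
D = 64.9²/(4π × 1250 × 0.3104²) = 2.78 m²/day.

2.78 m²/day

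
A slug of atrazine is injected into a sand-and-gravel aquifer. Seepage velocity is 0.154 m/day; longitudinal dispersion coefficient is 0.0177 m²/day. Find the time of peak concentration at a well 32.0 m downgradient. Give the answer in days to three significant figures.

For the 1D instantaneous-source solution, setting ∂C/∂t = 0 at fixed x gives v²t² + 2Dt − x² = 0, so t = (√(D² + v²x²) − D)/v².
√(D² + v²x²) = √(0.0177² + 0.154² × 32.0²) = 4.928; v² = 0.023716.
t = (4.928 − 0.0177)/0.023716 = 207 days (vs. the pure-advection estimate x/v = 208 d).

207 days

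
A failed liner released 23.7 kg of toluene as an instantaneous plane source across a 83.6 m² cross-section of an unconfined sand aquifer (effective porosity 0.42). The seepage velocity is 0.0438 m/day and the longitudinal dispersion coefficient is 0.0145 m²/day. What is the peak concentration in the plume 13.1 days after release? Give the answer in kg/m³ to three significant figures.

0.437 kg/m³

The peak of an instantaneous 1D plume sits at x = vt; there the Gaussian factor is 1 and C_max = M/(n_e·A·√(4πDt)), where n_e·A is the pore area the mass is dissolved in.
√(4πDt) = √(4π × 0.0145 × 13.1) = 1.545 m, so C_max = 23.7/(0.42 × 83.6 × 1.545) = 0.437 kg/m³.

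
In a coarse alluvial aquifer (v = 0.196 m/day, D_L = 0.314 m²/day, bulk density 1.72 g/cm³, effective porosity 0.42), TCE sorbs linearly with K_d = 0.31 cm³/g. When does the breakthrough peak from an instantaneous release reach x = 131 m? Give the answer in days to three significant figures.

Retardation factor R = 1 + ρ_b·K_d/n = 1 + 1.72 × 0.31/0.42 = 2.270.
Sorption retards both mechanisms: v_R = v/R = 0.08634 m/day, D_R = D/R = 0.1383 m²/day.
Peak time from v_R²t² + 2D_R t − x² = 0: t = (√(D_R² + v_R²x²) − D_R)/v_R².
√(D_R² + v_R²x²) = √(0.1383² + 0.08634² × 131²) = 11.31; v_R² = 0.007455.
t = (11.31 − 0.1383)/0.007455 = 1500 days.

1500 days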